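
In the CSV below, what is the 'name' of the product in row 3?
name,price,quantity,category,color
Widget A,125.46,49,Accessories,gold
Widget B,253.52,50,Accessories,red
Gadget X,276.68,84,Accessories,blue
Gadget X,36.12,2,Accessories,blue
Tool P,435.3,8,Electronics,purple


Query: Row 3 ('Gadget X'), column 'name'
Value: Gadget X

Gadget X


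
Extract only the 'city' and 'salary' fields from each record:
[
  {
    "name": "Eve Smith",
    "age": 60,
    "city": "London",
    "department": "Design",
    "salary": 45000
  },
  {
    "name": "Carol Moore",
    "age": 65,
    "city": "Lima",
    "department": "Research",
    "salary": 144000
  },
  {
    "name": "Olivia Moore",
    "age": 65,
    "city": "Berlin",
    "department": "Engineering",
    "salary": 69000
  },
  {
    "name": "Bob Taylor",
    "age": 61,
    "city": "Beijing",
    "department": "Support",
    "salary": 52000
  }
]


Original: 4 records with fields: name, age, city, department, salary
Keep: ['city', 'salary']
Drop: ['name', 'age', 'department']
Result: 4 records, 2 fields each

[
  {
    "city": "London",
    "salary": 45000
  },
  {
    "city": "Lima",
    "salary": 144000
  },
  {
    "city": "Berlin",
    "salary": 69000
  },
  {
    "city": "Beijing",
    "salary": 52000
  }
]


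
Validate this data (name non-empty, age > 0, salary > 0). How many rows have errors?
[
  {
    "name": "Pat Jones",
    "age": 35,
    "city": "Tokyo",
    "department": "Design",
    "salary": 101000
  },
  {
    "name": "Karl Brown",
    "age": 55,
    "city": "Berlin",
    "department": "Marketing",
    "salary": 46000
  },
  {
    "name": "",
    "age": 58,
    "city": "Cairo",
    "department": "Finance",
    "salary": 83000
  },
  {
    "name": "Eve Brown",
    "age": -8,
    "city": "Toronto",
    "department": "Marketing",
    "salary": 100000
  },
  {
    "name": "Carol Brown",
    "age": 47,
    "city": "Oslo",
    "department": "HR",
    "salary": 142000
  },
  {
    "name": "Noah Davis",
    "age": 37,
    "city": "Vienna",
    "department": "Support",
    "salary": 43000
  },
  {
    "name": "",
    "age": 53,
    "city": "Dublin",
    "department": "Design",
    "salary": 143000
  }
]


Validating 7 records:
Rules: name non-empty, age > 0, salary > 0

  Row 1 (Pat Jones): OK
  Row 2 (Karl Brown): OK
  Row 3 (???): empty name
  Row 4 (Eve Brown): negative age: -8
  Row 5 (Carol Brown): OK
  Row 6 (Noah Davis): OK
  Row 7 (???): empty name

Total errors: 3

3 errors


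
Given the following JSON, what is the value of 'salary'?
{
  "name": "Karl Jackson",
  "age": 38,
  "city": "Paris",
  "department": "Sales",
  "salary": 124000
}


Looking up field 'salary'
Value: 124000

124000


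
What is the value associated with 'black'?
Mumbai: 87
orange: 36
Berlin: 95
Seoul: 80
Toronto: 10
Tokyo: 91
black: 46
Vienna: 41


Looking up key 'black'
Value: 46

46


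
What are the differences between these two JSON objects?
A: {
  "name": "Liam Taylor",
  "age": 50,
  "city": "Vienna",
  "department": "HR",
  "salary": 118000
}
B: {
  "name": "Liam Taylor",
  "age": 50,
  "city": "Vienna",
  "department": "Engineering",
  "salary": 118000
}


Comparing each field (in key order):
  name: same
  age: same
  city: same
  department: DIFFERENT
  salary: same
Differences:
  department: HR -> Engineering

1 field(s) changed

1 change: department


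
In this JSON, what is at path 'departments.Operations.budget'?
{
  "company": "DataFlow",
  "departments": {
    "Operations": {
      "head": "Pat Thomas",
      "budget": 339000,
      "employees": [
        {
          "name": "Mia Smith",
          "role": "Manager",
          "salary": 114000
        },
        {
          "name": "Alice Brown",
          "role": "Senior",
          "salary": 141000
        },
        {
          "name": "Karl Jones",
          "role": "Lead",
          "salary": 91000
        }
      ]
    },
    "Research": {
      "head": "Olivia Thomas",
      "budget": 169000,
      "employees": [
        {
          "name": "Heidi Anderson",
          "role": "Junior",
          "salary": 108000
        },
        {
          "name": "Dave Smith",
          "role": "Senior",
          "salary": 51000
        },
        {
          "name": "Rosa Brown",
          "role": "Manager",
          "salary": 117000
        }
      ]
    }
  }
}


Path: departments.Operations.budget

Navigate:
  -> departments
  -> Operations
  -> budget = 339000

339000


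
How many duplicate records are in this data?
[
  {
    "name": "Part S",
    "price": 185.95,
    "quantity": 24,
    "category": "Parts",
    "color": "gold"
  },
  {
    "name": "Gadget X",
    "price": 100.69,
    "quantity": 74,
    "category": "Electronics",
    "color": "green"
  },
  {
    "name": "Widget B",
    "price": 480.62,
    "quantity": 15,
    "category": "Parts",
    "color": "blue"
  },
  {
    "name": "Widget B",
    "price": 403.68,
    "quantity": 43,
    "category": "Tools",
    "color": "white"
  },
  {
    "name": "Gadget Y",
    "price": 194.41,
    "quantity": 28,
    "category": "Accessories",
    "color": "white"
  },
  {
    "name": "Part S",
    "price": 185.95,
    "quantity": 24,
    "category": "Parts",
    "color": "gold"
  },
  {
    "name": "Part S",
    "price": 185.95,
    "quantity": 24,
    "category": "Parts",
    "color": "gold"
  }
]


Checking 7 records for duplicates:

  Row 1: Part S ($185.95, qty 24)
  Row 2: Gadget X ($100.69, qty 74)
  Row 3: Widget B ($480.62, qty 15)
  Row 4: Widget B ($403.68, qty 43)
  Row 5: Gadget Y ($194.41, qty 28)
  Row 6: Part S ($185.95, qty 24) <-- DUPLICATE
  Row 7: Part S ($185.95, qty 24) <-- DUPLICATE

Duplicates found: 2
Unique records: 5

2 duplicates, 5 unique


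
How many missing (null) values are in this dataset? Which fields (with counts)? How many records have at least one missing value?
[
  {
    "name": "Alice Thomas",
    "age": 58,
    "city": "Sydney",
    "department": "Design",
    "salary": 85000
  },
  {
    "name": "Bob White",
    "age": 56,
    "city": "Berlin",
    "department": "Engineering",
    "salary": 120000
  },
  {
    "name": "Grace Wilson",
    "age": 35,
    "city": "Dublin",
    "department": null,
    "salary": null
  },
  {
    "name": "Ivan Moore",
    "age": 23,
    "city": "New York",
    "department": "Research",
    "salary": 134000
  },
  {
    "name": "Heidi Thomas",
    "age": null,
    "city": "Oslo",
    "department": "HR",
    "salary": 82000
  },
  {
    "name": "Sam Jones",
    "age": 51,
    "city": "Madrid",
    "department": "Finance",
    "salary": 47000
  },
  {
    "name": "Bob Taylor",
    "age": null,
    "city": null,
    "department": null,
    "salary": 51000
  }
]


Checking for missing (null) values in 7 records:

  Alice Thomas: complete
  Bob White: complete
  Grace Wilson: department, salary
  Ivan Moore: complete
  Heidi Thomas: age
  Sam Jones: complete
  Bob Taylor: age, city, department

Per field:
  name: 0 missing
  age: 2 missing
  city: 1 missing
  department: 2 missing
  salary: 1 missing

Total missing values: 6
Records with any missing: 3

6 missing values (age: 2, city: 1, department: 2, salary: 1); 3 incomplete records


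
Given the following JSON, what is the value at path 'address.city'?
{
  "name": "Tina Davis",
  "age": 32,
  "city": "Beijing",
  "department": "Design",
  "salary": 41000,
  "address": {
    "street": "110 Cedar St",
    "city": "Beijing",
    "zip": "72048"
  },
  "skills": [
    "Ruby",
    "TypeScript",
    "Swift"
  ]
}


Query: address.city
Path: address -> city
Value: Beijing

Beijing


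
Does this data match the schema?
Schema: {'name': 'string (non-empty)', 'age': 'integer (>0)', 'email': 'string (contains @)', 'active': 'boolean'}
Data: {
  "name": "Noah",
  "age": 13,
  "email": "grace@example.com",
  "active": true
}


Validating each field against schema:
  name: OK (non-empty string)
  age: OK (positive integer)
  email: OK (string with @)
  active: OK (boolean)

Result: VALID

VALID


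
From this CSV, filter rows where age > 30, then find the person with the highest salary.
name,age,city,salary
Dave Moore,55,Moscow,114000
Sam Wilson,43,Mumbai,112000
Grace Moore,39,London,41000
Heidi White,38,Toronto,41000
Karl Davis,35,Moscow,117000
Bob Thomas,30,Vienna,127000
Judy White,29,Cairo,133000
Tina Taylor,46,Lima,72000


Filter: age > 30
Sort by: salary (descending)

Filtered records (6):
  Karl Davis, age 35, salary $117000
  Dave Moore, age 55, salary $114000
  Sam Wilson, age 43, salary $112000
  Tina Taylor, age 46, salary $72000
  Grace Moore, age 39, salary $41000
  Heidi White, age 38, salary $41000

Highest salary: Karl Davis ($117000)

Karl Davis


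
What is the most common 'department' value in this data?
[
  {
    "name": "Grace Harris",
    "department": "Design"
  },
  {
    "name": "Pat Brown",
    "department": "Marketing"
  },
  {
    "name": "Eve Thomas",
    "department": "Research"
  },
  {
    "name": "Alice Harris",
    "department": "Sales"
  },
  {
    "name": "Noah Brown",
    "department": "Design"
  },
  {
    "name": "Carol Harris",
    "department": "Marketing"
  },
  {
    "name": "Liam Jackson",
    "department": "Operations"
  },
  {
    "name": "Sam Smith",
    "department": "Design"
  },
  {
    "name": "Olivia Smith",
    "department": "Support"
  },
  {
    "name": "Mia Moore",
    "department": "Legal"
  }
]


Counting 'department' values across 10 records:

  Design: 3 ###
  Marketing: 2 ##
  Research: 1 #
  Sales: 1 #
  Operations: 1 #
  Support: 1 #
  Legal: 1 #

Most common: Design (3 times)

Design (3 times)


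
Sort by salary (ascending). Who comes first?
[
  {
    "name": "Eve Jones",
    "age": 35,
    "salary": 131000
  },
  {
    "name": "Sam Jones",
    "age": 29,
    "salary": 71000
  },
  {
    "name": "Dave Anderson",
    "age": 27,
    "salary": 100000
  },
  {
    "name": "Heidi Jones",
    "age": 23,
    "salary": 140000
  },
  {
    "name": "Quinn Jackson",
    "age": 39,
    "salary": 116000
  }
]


Sort by: salary (ascending)

Sorted order:
  1. Sam Jones (salary = 71000)
  2. Dave Anderson (salary = 100000)
  3. Quinn Jackson (salary = 116000)
  4. Eve Jones (salary = 131000)
  5. Heidi Jones (salary = 140000)

First: Sam Jones

Sam Jones


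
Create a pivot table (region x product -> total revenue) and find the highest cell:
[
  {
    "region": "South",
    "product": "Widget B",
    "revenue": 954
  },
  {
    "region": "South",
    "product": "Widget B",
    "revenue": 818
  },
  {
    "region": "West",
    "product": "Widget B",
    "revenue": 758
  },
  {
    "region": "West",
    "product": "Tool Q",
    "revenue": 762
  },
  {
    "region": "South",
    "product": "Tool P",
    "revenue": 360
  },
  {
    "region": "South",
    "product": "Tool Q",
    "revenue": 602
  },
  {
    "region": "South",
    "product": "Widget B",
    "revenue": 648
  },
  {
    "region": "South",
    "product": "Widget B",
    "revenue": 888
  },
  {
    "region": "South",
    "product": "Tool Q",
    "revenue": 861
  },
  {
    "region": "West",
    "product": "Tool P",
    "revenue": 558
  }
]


Pivot: region (rows) x product (columns) -> total revenue

     Tool P        Tool Q        Widget B    
South          360          1463          3308  
West           558           762           758  

Highest: South / Widget B = $3308

South / Widget B = $3308


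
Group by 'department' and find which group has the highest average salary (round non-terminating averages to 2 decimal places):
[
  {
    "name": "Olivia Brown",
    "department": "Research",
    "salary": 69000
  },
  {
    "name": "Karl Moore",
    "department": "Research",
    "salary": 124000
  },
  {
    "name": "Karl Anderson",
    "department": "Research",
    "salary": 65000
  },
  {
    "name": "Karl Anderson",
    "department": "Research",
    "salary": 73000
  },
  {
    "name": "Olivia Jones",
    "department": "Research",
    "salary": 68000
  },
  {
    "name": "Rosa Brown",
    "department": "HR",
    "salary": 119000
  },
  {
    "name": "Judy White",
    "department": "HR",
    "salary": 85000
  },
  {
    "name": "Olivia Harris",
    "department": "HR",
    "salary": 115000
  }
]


Group by: department

Groups:
  HR: 3 people, avg salary = 319000/3 ≈ $106333.33
  Research: 5 people, avg salary = 399000/5 = $79800

Highest average salary: HR (≈$106333.33)

HR (≈$106333.33)


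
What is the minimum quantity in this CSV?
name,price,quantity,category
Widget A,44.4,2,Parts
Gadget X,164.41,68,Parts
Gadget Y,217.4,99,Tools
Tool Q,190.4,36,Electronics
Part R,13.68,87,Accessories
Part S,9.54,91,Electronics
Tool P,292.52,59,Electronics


Computing minimum quantity:
Values: [2, 68, 99, 36, 87, 91, 59]
Min = 2

2


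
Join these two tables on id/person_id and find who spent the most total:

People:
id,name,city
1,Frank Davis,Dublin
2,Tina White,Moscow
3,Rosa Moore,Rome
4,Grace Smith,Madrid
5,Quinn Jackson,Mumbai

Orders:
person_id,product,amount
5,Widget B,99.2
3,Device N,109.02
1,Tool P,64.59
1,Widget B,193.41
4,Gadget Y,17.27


Join on: people.id = orders.person_id

Joined rows:
  Quinn Jackson (Mumbai) bought Widget B for $99.2
  Rosa Moore (Rome) bought Device N for $109.02
  Frank Davis (Dublin) bought Tool P for $64.59
  Frank Davis (Dublin) bought Widget B for $193.41
  Grace Smith (Madrid) bought Gadget Y for $17.27

Total per person:
  Frank Davis: $258.00
  Rosa Moore: $109.02
  Quinn Jackson: $99.20
  Grace Smith: $17.27

Top spender: Frank Davis ($258.00)

Frank Davis ($258.00)


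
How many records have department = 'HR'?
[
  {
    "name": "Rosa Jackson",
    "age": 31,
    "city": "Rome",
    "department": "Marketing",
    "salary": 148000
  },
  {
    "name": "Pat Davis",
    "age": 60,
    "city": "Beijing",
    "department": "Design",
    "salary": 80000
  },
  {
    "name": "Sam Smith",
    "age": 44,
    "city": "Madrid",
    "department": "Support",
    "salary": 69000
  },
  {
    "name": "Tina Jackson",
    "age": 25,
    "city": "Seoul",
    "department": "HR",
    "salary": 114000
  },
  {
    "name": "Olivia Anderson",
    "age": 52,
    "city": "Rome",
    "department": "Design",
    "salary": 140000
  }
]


Data: 5 records
Condition: department = 'HR'

Checking each record:
  Rosa Jackson: Marketing
  Pat Davis: Design
  Sam Smith: Support
  Tina Jackson: HR MATCH
  Olivia Anderson: Design

Count: 1

1


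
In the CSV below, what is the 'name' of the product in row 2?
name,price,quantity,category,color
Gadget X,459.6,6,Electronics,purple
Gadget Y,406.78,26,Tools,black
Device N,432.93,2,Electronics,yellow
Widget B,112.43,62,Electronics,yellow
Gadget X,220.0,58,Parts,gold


Query: Row 2 ('Gadget Y'), column 'name'
Value: Gadget Y

Gadget Y


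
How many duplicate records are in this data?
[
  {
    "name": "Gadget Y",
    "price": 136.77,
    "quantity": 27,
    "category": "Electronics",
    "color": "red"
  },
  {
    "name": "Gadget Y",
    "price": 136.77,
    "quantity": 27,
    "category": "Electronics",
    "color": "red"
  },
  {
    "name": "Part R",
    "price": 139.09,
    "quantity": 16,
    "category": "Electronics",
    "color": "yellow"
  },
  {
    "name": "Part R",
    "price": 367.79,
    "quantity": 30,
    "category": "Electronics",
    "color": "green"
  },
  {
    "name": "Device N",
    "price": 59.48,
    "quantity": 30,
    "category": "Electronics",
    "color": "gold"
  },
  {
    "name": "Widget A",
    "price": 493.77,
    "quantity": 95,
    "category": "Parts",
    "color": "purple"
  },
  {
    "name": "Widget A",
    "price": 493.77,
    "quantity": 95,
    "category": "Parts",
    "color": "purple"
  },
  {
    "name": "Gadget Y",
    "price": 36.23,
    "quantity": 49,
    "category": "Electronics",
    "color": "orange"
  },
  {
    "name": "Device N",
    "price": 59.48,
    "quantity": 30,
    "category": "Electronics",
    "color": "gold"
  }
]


Checking 9 records for duplicates:

  Row 1: Gadget Y ($136.77, qty 27)
  Row 2: Gadget Y ($136.77, qty 27) <-- DUPLICATE
  Row 3: Part R ($139.09, qty 16)
  Row 4: Part R ($367.79, qty 30)
  Row 5: Device N ($59.48, qty 30)
  Row 6: Widget A ($493.77, qty 95)
  Row 7: Widget A ($493.77, qty 95) <-- DUPLICATE
  Row 8: Gadget Y ($36.23, qty 49)
  Row 9: Device N ($59.48, qty 30) <-- DUPLICATE

Duplicates found: 3
Unique records: 6

3 duplicates, 6 unique


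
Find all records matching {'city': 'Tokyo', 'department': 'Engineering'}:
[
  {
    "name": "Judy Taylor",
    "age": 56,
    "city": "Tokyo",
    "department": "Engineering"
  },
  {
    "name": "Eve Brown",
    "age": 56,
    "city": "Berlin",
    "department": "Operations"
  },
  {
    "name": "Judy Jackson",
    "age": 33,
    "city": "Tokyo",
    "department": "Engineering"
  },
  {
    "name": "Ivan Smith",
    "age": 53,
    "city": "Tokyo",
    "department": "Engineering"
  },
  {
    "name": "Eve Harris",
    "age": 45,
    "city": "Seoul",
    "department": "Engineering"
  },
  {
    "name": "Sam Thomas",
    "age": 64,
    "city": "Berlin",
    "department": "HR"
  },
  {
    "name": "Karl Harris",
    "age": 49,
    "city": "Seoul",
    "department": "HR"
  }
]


Search criteria: {'city': 'Tokyo', 'department': 'Engineering'}

Checking 7 records:
  Judy Taylor: {city: Tokyo, department: Engineering} <-- MATCH
  Eve Brown: {city: Berlin, department: Operations}
  Judy Jackson: {city: Tokyo, department: Engineering} <-- MATCH
  Ivan Smith: {city: Tokyo, department: Engineering} <-- MATCH
  Eve Harris: {city: Seoul, department: Engineering}
  Sam Thomas: {city: Berlin, department: HR}
  Karl Harris: {city: Seoul, department: HR}

Matches: ["Judy Taylor", "Judy Jackson", "Ivan Smith"]

["Judy Taylor", "Judy Jackson", "Ivan Smith"]


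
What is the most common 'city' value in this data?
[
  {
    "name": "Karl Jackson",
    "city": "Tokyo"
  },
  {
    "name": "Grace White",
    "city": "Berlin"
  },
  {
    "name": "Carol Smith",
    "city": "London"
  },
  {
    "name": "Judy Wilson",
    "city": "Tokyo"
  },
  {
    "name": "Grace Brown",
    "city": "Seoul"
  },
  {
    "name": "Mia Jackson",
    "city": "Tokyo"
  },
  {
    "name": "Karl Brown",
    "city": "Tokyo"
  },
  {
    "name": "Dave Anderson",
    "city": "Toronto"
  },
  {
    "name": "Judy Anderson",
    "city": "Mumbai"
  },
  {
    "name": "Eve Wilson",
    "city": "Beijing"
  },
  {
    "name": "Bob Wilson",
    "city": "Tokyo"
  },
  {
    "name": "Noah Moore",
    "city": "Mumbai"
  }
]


Counting 'city' values across 12 records:

  Tokyo: 5 #####
  Mumbai: 2 ##
  Berlin: 1 #
  London: 1 #
  Seoul: 1 #
  Toronto: 1 #
  Beijing: 1 #

Most common: Tokyo (5 times)

Tokyo (5 times)


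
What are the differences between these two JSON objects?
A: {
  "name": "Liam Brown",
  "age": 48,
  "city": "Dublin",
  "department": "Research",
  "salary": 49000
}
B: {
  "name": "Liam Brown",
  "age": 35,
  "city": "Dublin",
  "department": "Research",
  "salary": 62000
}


Comparing each field (in key order):
  name: same
  age: DIFFERENT
  city: same
  department: same
  salary: DIFFERENT
Differences:
  age: 48 -> 35
  salary: 49000 -> 62000

2 field(s) changed

2 changes: age, salary


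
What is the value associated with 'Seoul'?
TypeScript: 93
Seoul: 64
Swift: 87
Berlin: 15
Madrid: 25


Looking up key 'Seoul'
Value: 64

64


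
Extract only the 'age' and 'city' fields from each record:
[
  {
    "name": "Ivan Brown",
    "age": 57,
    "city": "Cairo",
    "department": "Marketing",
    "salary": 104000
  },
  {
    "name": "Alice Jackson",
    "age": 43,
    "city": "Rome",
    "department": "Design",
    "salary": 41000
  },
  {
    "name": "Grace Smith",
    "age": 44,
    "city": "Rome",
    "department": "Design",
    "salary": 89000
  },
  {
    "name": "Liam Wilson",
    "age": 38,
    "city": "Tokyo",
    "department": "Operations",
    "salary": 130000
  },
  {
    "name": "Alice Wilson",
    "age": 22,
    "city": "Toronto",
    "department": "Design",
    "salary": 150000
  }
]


Original: 5 records with fields: name, age, city, department, salary
Keep: ['age', 'city']
Drop: ['name', 'department', 'salary']
Result: 5 records, 2 fields each

[
  {
    "age": 57,
    "city": "Cairo"
  },
  {
    "age": 43,
    "city": "Rome"
  },
  {
    "age": 44,
    "city": "Rome"
  },
  {
    "age": 38,
    "city": "Tokyo"
  },
  {
    "age": 22,
    "city": "Toronto"
  }
]


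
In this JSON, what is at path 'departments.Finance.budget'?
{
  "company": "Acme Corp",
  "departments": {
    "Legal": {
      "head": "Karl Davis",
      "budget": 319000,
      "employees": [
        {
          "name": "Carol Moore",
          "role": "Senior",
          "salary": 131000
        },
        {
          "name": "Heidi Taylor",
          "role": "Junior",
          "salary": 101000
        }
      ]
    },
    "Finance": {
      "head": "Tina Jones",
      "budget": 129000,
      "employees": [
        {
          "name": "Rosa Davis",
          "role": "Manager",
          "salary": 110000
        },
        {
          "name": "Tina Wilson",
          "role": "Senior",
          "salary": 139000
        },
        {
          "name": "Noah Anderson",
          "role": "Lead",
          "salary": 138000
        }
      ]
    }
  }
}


Path: departments.Finance.budget

Navigate:
  -> departments
  -> Finance
  -> budget = 129000

129000


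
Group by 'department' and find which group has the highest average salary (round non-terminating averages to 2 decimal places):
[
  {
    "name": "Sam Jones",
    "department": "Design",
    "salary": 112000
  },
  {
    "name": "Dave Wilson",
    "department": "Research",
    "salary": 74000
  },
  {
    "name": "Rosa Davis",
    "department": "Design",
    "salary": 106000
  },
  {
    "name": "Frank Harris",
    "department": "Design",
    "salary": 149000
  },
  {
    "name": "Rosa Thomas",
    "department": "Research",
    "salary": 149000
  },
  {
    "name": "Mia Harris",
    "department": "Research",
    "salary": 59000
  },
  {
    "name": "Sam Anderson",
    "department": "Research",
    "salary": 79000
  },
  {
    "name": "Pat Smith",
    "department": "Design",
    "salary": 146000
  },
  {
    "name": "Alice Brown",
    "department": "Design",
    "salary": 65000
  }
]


Group by: department

Groups:
  Design: 5 people, avg salary = 578000/5 = $115600
  Research: 4 people, avg salary = 361000/4 = $90250

Highest average salary: Design ($115600)

Design ($115600)


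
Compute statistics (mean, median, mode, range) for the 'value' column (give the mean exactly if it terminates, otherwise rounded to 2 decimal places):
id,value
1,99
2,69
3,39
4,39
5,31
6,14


Data: [99, 69, 39, 39, 31, 14]
Count: 6
Sum: 291
Mean: 291/6 = 48.5
Sorted: [14, 31, 39, 39, 69, 99]
Median: 39.0
Mode: 39 (2 times)
Range: 99 - 14 = 85
Min: 14, Max: 99

mean=48.5, median=39.0, mode=39, range=85


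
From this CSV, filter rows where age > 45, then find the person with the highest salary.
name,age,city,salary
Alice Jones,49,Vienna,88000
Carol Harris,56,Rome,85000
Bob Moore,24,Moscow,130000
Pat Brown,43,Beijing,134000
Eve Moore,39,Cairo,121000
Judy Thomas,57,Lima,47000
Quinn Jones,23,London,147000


Filter: age > 45
Sort by: salary (descending)

Filtered records (3):
  Alice Jones, age 49, salary $88000
  Carol Harris, age 56, salary $85000
  Judy Thomas, age 57, salary $47000

Highest salary: Alice Jones ($88000)

Alice Jones


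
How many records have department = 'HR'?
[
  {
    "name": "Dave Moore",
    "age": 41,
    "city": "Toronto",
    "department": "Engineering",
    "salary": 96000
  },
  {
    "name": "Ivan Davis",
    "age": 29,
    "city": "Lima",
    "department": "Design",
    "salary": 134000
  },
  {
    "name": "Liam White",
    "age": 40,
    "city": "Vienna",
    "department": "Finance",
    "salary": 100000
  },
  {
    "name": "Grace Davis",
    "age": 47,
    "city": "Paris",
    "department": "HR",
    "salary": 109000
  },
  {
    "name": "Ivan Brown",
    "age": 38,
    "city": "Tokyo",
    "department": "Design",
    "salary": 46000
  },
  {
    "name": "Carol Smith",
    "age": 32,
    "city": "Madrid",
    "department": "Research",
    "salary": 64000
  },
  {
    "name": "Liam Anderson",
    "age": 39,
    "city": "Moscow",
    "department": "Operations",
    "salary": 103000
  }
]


Data: 7 records
Condition: department = 'HR'

Checking each record:
  Dave Moore: Engineering
  Ivan Davis: Design
  Liam White: Finance
  Grace Davis: HR MATCH
  Ivan Brown: Design
  Carol Smith: Research
  Liam Anderson: Operations

Count: 1

1


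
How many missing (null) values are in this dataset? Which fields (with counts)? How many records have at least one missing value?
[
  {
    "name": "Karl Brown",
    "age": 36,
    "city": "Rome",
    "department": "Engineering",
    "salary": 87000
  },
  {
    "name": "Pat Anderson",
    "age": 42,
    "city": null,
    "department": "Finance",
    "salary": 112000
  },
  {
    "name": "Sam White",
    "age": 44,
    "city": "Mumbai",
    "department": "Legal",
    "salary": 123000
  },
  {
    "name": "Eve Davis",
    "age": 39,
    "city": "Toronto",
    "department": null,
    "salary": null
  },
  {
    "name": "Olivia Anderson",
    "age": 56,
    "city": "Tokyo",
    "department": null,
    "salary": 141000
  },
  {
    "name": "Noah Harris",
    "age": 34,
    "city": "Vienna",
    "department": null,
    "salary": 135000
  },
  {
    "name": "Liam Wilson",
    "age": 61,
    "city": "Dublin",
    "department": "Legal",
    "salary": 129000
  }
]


Checking for missing (null) values in 7 records:

  Karl Brown: complete
  Pat Anderson: city
  Sam White: complete
  Eve Davis: department, salary
  Olivia Anderson: department
  Noah Harris: department
  Liam Wilson: complete

Per field:
  name: 0 missing
  age: 0 missing
  city: 1 missing
  department: 3 missing
  salary: 1 missing

Total missing values: 5
Records with any missing: 4

5 missing values (city: 1, department: 3, salary: 1); 4 incomplete records


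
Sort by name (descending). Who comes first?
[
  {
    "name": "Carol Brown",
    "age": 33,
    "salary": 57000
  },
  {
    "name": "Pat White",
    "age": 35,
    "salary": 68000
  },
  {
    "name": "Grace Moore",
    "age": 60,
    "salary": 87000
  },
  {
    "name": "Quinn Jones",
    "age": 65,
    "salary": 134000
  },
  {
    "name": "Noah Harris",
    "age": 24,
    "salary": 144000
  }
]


Sort by: name (descending)

Sorted order:
  1. Quinn Jones (name = Quinn Jones)
  2. Pat White (name = Pat White)
  3. Noah Harris (name = Noah Harris)
  4. Grace Moore (name = Grace Moore)
  5. Carol Brown (name = Carol Brown)

First: Quinn Jones

Quinn Jones


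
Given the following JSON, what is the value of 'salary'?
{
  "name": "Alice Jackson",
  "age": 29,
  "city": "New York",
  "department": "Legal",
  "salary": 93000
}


Looking up field 'salary'
Value: 93000

93000


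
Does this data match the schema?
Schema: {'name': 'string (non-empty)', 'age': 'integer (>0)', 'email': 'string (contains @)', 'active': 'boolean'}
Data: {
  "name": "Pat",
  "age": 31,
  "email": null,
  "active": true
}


Validating each field against schema:
  name: OK (non-empty string)
  age: OK (positive integer)
  email: FAIL (null is not a string)
  active: OK (boolean)

Result: INVALID (1 error: email)

INVALID (1 error: email)


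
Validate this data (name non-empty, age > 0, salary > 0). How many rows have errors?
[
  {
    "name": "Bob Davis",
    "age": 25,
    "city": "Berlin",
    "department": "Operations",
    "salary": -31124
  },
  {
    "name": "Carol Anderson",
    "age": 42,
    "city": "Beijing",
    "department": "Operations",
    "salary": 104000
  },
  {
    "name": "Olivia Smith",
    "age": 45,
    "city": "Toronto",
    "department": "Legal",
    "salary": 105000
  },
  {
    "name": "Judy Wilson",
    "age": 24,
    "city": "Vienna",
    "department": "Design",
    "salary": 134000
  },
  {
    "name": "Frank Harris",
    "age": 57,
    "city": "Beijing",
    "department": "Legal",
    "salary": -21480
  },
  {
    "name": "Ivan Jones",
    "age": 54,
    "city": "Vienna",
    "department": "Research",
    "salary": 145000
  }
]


Validating 6 records:
Rules: name non-empty, age > 0, salary > 0

  Row 1 (Bob Davis): negative salary: -31124
  Row 2 (Carol Anderson): OK
  Row 3 (Olivia Smith): OK
  Row 4 (Judy Wilson): OK
  Row 5 (Frank Harris): negative salary: -21480
  Row 6 (Ivan Jones): OK

Total errors: 2

2 errors


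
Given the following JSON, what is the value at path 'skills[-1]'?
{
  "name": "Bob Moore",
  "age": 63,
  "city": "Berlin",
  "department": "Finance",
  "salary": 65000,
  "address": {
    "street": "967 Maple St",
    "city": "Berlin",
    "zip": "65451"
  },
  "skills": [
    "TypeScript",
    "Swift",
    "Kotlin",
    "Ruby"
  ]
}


Query: skills[-1]
Path: skills -> last element
Value: Ruby

Ruby


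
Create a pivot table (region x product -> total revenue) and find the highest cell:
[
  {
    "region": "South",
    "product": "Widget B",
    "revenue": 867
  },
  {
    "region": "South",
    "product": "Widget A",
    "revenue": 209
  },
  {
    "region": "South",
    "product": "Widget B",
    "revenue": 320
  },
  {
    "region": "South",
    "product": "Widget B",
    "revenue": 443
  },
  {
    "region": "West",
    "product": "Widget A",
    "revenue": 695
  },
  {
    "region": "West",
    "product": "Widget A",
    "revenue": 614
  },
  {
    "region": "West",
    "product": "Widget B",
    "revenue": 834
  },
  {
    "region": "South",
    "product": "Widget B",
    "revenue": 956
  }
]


Pivot: region (rows) x product (columns) -> total revenue

     Widget A      Widget B    
South          209          2586  
West          1309           834  

Highest: South / Widget B = $2586

South / Widget B = $2586


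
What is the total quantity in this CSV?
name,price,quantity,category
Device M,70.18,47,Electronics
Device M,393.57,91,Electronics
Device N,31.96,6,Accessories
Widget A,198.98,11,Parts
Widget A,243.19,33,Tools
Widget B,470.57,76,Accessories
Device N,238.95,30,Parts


Computing total quantity:
Values: [47, 91, 6, 11, 33, 76, 30]
Sum = 294

294


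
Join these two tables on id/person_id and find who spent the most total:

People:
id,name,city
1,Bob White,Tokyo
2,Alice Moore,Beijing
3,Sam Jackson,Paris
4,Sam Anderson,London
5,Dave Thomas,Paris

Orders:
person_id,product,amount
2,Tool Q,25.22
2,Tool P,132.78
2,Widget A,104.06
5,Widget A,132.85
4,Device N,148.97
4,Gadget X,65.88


Join on: people.id = orders.person_id

Joined rows:
  Alice Moore (Beijing) bought Tool Q for $25.22
  Alice Moore (Beijing) bought Tool P for $132.78
  Alice Moore (Beijing) bought Widget A for $104.06
  Dave Thomas (Paris) bought Widget A for $132.85
  Sam Anderson (London) bought Device N for $148.97
  Sam Anderson (London) bought Gadget X for $65.88

Total per person:
  Alice Moore: $262.06
  Sam Anderson: $214.85
  Dave Thomas: $132.85

Top spender: Alice Moore ($262.06)

Alice Moore ($262.06)


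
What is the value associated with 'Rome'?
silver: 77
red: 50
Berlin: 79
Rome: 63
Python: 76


Looking up key 'Rome'
Value: 63

63


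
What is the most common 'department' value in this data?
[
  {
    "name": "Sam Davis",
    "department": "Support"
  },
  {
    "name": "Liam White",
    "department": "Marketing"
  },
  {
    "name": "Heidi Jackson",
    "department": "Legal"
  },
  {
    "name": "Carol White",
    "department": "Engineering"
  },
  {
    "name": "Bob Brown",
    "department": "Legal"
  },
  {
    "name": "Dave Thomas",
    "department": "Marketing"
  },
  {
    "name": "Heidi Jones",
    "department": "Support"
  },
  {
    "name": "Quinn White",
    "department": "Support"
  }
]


Counting 'department' values across 8 records:

  Support: 3 ###
  Marketing: 2 ##
  Legal: 2 ##
  Engineering: 1 #

Most common: Support (3 times)

Support (3 times)


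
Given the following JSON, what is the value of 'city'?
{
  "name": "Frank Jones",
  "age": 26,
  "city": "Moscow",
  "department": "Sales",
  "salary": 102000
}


Looking up field 'city'
Value: Moscow

Moscow


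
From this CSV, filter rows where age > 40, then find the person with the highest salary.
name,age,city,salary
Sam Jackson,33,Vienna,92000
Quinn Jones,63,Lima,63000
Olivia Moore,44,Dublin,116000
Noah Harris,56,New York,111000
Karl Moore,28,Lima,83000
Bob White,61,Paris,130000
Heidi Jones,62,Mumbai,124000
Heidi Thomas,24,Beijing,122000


Filter: age > 40
Sort by: salary (descending)

Filtered records (5):
  Bob White, age 61, salary $130000
  Heidi Jones, age 62, salary $124000
  Olivia Moore, age 44, salary $116000
  Noah Harris, age 56, salary $111000
  Quinn Jones, age 63, salary $63000

Highest salary: Bob White ($130000)

Bob White


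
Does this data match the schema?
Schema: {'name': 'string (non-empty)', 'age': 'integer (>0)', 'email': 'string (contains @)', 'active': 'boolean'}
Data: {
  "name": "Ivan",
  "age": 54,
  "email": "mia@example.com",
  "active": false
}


Validating each field against schema:
  name: OK (non-empty string)
  age: OK (positive integer)
  email: OK (string with @)
  active: OK (boolean)

Result: VALID

VALID


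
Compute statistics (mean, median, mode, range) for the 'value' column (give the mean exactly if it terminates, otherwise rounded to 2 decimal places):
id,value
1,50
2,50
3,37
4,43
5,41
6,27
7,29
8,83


Data: [50, 50, 37, 43, 41, 27, 29, 83]
Count: 8
Sum: 360
Mean: 360/8 = 45
Sorted: [27, 29, 37, 41, 43, 50, 50, 83]
Median: 42.0
Mode: 50 (2 times)
Range: 83 - 27 = 56
Min: 27, Max: 83

mean=45, median=42.0, mode=50, range=56


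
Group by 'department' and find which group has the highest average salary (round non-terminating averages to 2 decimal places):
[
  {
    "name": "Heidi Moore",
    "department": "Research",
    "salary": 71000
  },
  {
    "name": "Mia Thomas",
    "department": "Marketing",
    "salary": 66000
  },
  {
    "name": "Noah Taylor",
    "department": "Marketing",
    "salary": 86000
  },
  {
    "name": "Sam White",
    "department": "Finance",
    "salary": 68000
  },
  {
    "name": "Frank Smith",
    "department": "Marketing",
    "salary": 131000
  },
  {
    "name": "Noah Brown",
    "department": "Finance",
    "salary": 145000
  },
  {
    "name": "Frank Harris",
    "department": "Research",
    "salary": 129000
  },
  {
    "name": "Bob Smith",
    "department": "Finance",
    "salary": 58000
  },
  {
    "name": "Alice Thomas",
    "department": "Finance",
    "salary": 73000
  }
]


Group by: department

Groups:
  Finance: 4 people, avg salary = 344000/4 = $86000
  Marketing: 3 people, avg salary = 283000/3 ≈ $94333.33
  Research: 2 people, avg salary = 200000/2 = $100000

Highest average salary: Research ($100000)

Research ($100000)


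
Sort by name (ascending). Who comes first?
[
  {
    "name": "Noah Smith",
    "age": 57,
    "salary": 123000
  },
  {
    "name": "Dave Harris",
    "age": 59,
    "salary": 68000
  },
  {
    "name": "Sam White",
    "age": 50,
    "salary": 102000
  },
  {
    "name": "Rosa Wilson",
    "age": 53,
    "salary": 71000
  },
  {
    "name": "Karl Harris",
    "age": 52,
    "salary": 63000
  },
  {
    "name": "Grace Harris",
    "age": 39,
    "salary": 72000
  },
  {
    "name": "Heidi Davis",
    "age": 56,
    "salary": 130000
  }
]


Sort by: name (ascending)

Sorted order:
  1. Dave Harris (name = Dave Harris)
  2. Grace Harris (name = Grace Harris)
  3. Heidi Davis (name = Heidi Davis)
  4. Karl Harris (name = Karl Harris)
  5. Noah Smith (name = Noah Smith)
  6. Rosa Wilson (name = Rosa Wilson)
  7. Sam White (name = Sam White)

First: Dave Harris

Dave Harris


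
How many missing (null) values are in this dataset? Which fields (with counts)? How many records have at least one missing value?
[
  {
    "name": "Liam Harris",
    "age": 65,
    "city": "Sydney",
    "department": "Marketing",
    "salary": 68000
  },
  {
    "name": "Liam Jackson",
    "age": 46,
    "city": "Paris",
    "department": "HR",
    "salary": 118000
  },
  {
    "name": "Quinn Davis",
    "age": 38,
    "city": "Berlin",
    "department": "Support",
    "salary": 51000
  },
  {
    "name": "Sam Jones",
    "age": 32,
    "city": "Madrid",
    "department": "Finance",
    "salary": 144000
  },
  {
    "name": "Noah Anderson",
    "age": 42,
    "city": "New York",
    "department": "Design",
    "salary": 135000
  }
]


Checking for missing (null) values in 5 records:

  Liam Harris: complete
  Liam Jackson: complete
  Quinn Davis: complete
  Sam Jones: complete
  Noah Anderson: complete

Per field:
  name: 0 missing
  age: 0 missing
  city: 0 missing
  department: 0 missing
  salary: 0 missing

Total missing values: 0
Records with any missing: 0

0 missing values (none); 0 incomplete records


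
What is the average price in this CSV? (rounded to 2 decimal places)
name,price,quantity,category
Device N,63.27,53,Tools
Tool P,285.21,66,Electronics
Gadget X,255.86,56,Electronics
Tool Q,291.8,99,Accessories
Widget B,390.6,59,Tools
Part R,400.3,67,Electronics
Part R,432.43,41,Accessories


Computing average price:
Values: [63.27, 285.21, 255.86, 291.8, 390.6, 400.3, 432.43]
Sum = 2119.47
Count = 7
Average = 2119.47/7 ≈ 302.78 (rounded to 2 decimal places)

302.78


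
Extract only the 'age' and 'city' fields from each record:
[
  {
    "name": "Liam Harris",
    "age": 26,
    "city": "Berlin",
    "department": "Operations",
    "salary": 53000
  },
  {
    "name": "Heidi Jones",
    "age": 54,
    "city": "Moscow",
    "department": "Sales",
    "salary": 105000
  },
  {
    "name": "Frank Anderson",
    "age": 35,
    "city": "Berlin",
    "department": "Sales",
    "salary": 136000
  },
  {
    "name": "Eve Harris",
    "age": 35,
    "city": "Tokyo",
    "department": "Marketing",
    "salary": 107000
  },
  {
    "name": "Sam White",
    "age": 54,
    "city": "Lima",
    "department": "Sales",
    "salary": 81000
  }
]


Original: 5 records with fields: name, age, city, department, salary
Keep: ['age', 'city']
Drop: ['name', 'department', 'salary']
Result: 5 records, 2 fields each

[
  {
    "age": 26,
    "city": "Berlin"
  },
  {
    "age": 54,
    "city": "Moscow"
  },
  {
    "age": 35,
    "city": "Berlin"
  },
  {
    "age": 35,
    "city": "Tokyo"
  },
  {
    "age": 54,
    "city": "Lima"
  }
]


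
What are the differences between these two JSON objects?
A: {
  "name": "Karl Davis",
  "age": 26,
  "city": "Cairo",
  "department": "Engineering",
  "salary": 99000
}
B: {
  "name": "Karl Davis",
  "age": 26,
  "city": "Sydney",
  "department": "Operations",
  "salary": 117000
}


Comparing each field (in key order):
  name: same
  age: same
  city: DIFFERENT
  department: DIFFERENT
  salary: DIFFERENT
Differences:
  city: Cairo -> Sydney
  department: Engineering -> Operations
  salary: 99000 -> 117000

3 field(s) changed

3 changes: city, department, salary


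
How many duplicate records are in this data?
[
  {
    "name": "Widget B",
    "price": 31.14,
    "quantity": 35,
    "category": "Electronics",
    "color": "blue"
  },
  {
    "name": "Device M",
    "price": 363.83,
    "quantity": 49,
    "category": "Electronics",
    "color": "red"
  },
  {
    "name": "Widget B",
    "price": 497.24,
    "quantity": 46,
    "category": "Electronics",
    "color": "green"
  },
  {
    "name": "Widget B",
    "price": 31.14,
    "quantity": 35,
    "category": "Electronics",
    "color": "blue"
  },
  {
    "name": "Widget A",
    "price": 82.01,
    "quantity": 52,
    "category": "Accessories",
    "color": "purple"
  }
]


Checking 5 records for duplicates:

  Row 1: Widget B ($31.14, qty 35)
  Row 2: Device M ($363.83, qty 49)
  Row 3: Widget B ($497.24, qty 46)
  Row 4: Widget B ($31.14, qty 35) <-- DUPLICATE
  Row 5: Widget A ($82.01, qty 52)

Duplicates found: 1
Unique records: 4

1 duplicates, 4 unique


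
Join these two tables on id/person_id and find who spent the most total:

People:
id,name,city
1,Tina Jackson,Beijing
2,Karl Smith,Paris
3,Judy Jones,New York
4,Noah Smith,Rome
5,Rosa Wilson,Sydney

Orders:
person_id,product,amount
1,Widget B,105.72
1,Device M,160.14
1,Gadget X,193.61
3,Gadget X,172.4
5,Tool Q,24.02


Join on: people.id = orders.person_id

Joined rows:
  Tina Jackson (Beijing) bought Widget B for $105.72
  Tina Jackson (Beijing) bought Device M for $160.14
  Tina Jackson (Beijing) bought Gadget X for $193.61
  Judy Jones (New York) bought Gadget X for $172.4
  Rosa Wilson (Sydney) bought Tool Q for $24.02

Total per person:
  Tina Jackson: $459.47
  Judy Jones: $172.40
  Rosa Wilson: $24.02

Top spender: Tina Jackson ($459.47)

Tina Jackson ($459.47)
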